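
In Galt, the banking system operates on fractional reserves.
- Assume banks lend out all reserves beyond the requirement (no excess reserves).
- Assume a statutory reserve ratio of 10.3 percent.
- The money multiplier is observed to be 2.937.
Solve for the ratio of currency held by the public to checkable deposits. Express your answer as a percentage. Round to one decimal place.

36.0%

Using m = 2.937. From m = (1 + c)/(c + rr + e), rearranging gives 1 + c = m·(c + rr + e), so c·(1 − m) = m·(rr + e) − 1.
Hence c = [m·(rr + e) − 1]/(1 − m) = [2.937 × (0.103 + 0) − 1] / (1 − 2.937) ≈ 0.360087.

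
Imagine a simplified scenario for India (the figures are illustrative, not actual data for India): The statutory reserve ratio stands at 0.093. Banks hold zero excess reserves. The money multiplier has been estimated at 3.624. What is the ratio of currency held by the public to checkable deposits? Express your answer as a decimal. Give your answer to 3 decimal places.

Using m = 3.624. From m = (1 + c)/(c + rr + e), rearranging gives 1 + c = m·(c + rr + e), so c·(1 − m) = m·(rr + e) − 1.
Hence c = [m·(rr + e) − 1]/(1 − m) = [3.624 × (0.093 + 0) − 1] / (1 − 3.624) ≈ 0.252655.

0.253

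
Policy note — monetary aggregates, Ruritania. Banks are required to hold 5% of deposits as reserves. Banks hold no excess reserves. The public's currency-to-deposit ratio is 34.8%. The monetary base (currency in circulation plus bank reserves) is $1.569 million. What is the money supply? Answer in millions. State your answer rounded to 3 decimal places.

The money multiplier is m = (1 + c) / (rr + c) = (1 + 0.348) / (0.05 + 0.348) ≈ 3.38693.
So M = m × MB = 3.38693 × 1.569 ≈ 5.3141 million.

$5.314 million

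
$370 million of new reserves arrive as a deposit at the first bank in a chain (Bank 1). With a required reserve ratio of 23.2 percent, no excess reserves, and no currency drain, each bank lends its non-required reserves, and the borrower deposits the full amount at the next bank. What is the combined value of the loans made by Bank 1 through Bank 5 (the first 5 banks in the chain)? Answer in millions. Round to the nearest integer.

$898 million

Bank i lends (1 − rr)^i of the original deposit: Bank 1 lends 370·0.7680 = 284.1600, Bank 2 lends 370·0.7680² ≈ 218.2349, and so on.
Summing a geometric series: total = 370·[0.7680·(1 − 0.7680^5) / (1 − 0.7680)] ≈ 897.5765 million.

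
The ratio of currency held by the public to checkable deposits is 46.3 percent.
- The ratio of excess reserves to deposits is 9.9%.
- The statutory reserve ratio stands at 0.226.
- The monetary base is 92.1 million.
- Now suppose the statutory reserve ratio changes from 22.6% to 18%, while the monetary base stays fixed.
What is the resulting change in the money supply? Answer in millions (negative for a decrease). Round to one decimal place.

Initially m₁ = (1 + 0.463) / (0.226 + 0.099 + 0.463) ≈ 1.8566, so M₁ = 1.8566 × 92.1 ≈ 170.9929 million.
After the change m₂ = (1 + 0.463) / (0.18 + 0.099 + 0.463) ≈ 1.9717, so M₂ = 1.9717 × 92.1 ≈ 181.5936 million.
ΔM = M₂ − M₁ = 181.5936 − 170.9929 = 10.6007 million.

10.6 million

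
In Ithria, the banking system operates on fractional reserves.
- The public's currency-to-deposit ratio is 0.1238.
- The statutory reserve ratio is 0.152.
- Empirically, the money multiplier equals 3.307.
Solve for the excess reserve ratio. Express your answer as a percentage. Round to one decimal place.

6.4%

Using m = 3.307. Since m = (1 + c)/(c + rr + e), the denominator satisfies c + rr + e = (1 + c)/m = (1 + 0.1238) / 3.307 ≈ 0.339825.
With c = 0.1238 and rr = 0.152, the excess reserve ratio is 0.339825 − 0.1238 − 0.152 = 0.064025.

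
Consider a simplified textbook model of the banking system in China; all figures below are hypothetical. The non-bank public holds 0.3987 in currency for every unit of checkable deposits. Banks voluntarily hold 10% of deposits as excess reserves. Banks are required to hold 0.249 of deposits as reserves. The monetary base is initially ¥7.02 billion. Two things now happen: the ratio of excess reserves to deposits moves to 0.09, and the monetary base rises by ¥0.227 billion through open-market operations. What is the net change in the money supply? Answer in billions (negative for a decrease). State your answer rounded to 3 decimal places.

Before: m₁ = (1 + 0.3987) / (0.249 + 0.1 + 0.3987) ≈ 1.87067, MB₁ = 7.02, so M₁ = 1.87067 × 7.02 ≈ 13.1321 billion.
After: m₂ = (1 + 0.3987) / (0.249 + 0.09 + 0.3987) ≈ 1.89603, MB₂ = 7.02 + 0.227 = 7.247, so M₂ = 1.89603 × 7.247 ≈ 13.7405 billion.
ΔM = M₂ − M₁ = 13.7405 − 13.1321 = 0.6084 billion.

¥0.608 billion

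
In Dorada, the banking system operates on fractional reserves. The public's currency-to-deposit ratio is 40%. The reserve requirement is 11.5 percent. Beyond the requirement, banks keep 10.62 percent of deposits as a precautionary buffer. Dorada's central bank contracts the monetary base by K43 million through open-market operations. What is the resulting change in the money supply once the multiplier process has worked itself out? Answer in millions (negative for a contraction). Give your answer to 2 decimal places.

The money multiplier is m = (1 + c) / (rr + e + c) = (1 + 0.4) / (0.115 + 0.1062 + 0.4) ≈ 2.25370.
The sale removes 43 million of base, so ΔM = m × ΔMB = 2.25370 × (−43) = -96.9091 million.

-96.91 million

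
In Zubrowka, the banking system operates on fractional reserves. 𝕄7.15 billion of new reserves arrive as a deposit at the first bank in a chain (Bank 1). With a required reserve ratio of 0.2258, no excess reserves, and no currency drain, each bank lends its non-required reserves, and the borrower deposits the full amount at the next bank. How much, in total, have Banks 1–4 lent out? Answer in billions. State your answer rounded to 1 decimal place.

Bank i lends (1 − rr)^i of the original deposit: Bank 1 lends 7.15·0.7742 ≈ 5.5355, Bank 2 lends 7.15·0.7742² ≈ 4.2856, and so on.
Summing a geometric series: total = 7.15·[0.7742·(1 − 0.7742^4) / (1 − 0.7742)] ≈ 15.7078 billion.

𝕄15.7 billion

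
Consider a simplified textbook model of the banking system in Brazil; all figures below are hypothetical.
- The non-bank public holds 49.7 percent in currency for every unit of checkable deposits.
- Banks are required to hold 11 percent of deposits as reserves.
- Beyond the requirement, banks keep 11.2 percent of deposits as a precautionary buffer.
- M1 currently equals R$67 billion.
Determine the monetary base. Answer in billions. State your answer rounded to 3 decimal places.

The money multiplier is m = (1 + c) / (rr + e + c) = (1 + 0.497) / (0.11 + 0.112 + 0.497) ≈ 2.082058.
MB = M / m = 67 / 2.082058 ≈ 32.1797 billion.

R$32.180 billion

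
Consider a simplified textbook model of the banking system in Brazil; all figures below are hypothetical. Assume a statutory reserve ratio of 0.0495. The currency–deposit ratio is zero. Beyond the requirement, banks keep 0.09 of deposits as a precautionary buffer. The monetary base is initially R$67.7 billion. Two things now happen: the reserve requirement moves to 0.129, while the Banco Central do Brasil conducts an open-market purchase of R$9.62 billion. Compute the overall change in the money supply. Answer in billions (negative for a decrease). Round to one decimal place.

-132.2 billion

Before: m₁ = 1 / (0.0495 + 0.09) ≈ 7.1685, MB₁ = 67.7, so M₁ = 7.1685 × 67.7 ≈ 485.3075 billion.
After: m₂ = 1 / (0.129 + 0.09) ≈ 4.5662, MB₂ = 67.7 + 9.62 = 77.32, so M₂ = 4.5662 × 77.32 ≈ 353.0586 billion.
ΔM = M₂ − M₁ = 353.0586 − 485.3075 = -132.2489 billion.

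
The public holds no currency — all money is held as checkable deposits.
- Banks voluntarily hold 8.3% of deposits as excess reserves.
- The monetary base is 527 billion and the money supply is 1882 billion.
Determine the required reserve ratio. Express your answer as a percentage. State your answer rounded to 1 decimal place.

Using m = M/MB = 1882/527 ≈ 3.571157. Since m = (1 + c)/(c + rr + e), the denominator satisfies c + rr + e = (1 + c)/m = (1 + 0) / 3.571157 ≈ 0.280021.
With c = 0 and e = 0.083, the required reserve ratio is 0.280021 − 0 − 0.083 = 0.197021.

19.7%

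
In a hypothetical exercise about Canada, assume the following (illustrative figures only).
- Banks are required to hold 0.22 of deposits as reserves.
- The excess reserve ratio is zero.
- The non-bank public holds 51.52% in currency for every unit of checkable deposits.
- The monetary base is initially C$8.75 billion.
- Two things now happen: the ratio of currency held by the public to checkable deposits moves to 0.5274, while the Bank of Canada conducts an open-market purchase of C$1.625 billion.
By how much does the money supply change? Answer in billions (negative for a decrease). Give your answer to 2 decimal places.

C$3.17 billion

Before: m₁ = (1 + 0.5152) / (0.22 + 0.5152) ≈ 2.06094, MB₁ = 8.75, so M₁ = 2.06094 × 8.75 ≈ 18.0332 billion.
After: m₂ = (1 + 0.5274) / (0.22 + 0.5274) ≈ 2.04362, MB₂ = 8.75 + 1.625 = 10.375, so M₂ = 2.04362 × 10.375 ≈ 21.2026 billion.
ΔM = M₂ − M₁ = 21.2026 − 18.0332 = 3.1694 billion.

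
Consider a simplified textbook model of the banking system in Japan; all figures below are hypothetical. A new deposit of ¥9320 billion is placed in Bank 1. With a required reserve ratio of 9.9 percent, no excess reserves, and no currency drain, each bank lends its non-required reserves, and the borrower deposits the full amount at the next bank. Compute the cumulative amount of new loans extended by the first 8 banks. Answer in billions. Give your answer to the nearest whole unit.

¥47983 billion

Bank i lends (1 − rr)^i of the original deposit: Bank 1 lends 9320·0.9010 = 8397.3200, Bank 2 lends 9320·0.9010² ≈ 7565.9853, and so on.
Summing a geometric series: total = 9320·[0.9010·(1 − 0.9010^8) / (1 − 0.9010)] ≈ 47982.7531 billion.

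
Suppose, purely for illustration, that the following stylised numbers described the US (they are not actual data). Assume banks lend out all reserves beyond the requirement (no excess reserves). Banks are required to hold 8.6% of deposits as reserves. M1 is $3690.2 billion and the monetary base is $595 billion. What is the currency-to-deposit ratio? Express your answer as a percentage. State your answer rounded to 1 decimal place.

Using m = M/MB = 3690.2/595 ≈ 6.202017. From m = (1 + c)/(c + rr + e), rearranging gives 1 + c = m·(c + rr + e), so c·(1 − m) = m·(rr + e) − 1.
Hence c = [m·(rr + e) − 1]/(1 − m) = [6.202017 × (0.086 + 0) − 1] / (1 − 6.202017) ≈ 0.089701.

9.0%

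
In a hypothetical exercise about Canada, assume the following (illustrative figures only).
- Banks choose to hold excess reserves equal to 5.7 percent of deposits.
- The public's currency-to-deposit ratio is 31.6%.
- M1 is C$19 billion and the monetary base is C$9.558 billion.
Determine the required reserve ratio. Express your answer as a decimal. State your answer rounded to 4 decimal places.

Using m = M/MB = 19/9.558 ≈ 1.987864. Since m = (1 + c)/(c + rr + e), the denominator satisfies c + rr + e = (1 + c)/m = (1 + 0.316) / 1.987864 ≈ 0.662017.
With c = 0.316 and e = 0.057, the required reserve ratio is 0.662017 − 0.316 − 0.057 = 0.289017.

0.2890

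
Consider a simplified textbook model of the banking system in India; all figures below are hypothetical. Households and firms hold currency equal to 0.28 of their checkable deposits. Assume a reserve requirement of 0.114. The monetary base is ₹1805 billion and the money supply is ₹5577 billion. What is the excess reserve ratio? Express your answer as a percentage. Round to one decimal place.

2.0%

Using m = M/MB = 5577/1805 ≈ 3.089751. Since m = (1 + c)/(c + rr + e), the denominator satisfies c + rr + e = (1 + c)/m = (1 + 0.28) / 3.089751 ≈ 0.414273.
With c = 0.28 and rr = 0.114, the excess reserve ratio is 0.414273 − 0.28 − 0.114 = 0.020273.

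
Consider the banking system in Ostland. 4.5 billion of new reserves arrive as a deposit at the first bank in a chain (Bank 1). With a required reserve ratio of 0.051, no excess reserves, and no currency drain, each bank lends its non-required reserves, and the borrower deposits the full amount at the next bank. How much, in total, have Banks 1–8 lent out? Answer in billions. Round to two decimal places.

28.65 billion

Bank i lends (1 − rr)^i of the original deposit: Bank 1 lends 4.5·0.9490 = 4.2705, Bank 2 lends 4.5·0.9490² ≈ 4.0527, and so on.
Summing a geometric series: total = 4.5·[0.9490·(1 − 0.9490^8) / (1 − 0.9490)] ≈ 28.6497 billion.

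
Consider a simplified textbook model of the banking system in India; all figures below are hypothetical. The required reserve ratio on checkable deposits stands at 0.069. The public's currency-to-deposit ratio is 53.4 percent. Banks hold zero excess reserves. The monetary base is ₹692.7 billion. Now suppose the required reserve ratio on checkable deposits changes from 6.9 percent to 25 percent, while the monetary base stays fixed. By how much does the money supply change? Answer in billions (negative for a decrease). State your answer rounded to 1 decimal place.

Initially m₁ = (1 + 0.534) / (0.069 + 0.534) ≈ 2.54395, so M₁ = 2.54395 × 692.7 ≈ 1762.1942 billion.
After the change m₂ = (1 + 0.534) / (0.25 + 0.534) ≈ 1.95663, so M₂ = 1.95663 × 692.7 ≈ 1355.3576 billion.
ΔM = M₂ − M₁ = 1355.3576 − 1762.1942 = -406.8366 billion.

-406.8 billion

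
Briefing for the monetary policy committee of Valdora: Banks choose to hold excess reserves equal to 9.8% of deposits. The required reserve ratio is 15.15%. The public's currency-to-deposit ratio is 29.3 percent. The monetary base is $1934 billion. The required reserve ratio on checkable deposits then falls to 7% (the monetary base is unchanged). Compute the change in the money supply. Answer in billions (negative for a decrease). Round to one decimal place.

Initially m₁ = (1 + 0.293) / (0.1515 + 0.098 + 0.293) ≈ 2.383410, so M₁ = 2.383410 × 1934 ≈ 4609.5149 billion.
After the change m₂ = (1 + 0.293) / (0.07 + 0.098 + 0.293) ≈ 2.804772, so M₂ = 2.804772 × 1934 ≈ 5424.429 billion.
ΔM = M₂ − M₁ = 5424.429 − 4609.5149 = 814.9141 billion.

$814.9 billion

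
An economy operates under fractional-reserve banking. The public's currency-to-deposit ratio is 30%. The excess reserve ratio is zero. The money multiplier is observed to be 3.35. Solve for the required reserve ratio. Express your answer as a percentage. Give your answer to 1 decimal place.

8.8%

Using m = 3.35. Since m = (1 + c)/(c + rr + e), the denominator satisfies c + rr + e = (1 + c)/m = (1 + 0.3) / 3.35 ≈ 0.388060.
With c = 0.3 and e = 0, the required reserve ratio is 0.388060 − 0.3 − 0 = 0.08806.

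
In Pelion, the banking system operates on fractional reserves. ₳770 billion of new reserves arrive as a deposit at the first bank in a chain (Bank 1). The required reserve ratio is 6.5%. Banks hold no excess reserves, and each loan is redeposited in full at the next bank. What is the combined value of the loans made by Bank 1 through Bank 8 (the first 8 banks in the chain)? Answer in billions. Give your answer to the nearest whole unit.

₳4606 billion

Bank i lends (1 − rr)^i of the original deposit: Bank 1 lends 770·0.9350 = 719.9500, Bank 2 lends 770·0.9350² ≈ 673.1533, and so on.
Summing a geometric series: total = 770·[0.9350·(1 − 0.9350^8) / (1 − 0.9350)] ≈ 4606.4878 billion.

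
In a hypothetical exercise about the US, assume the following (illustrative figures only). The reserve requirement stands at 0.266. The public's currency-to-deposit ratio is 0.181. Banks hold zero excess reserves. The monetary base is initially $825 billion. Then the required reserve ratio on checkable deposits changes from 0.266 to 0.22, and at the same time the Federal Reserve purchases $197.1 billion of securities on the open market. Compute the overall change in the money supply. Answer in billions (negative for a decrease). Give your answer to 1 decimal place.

$830.5 billion

Before: m₁ = (1 + 0.181) / (0.266 + 0.181) ≈ 2.642058, MB₁ = 825, so M₁ = 2.642058 × 825 ≈ 2179.6979 billion.
After: m₂ = (1 + 0.181) / (0.22 + 0.181) ≈ 2.945137, MB₂ = 825 + 197.1 = 1022.1, so M₂ = 2.945137 × 1022.1 ≈ 3010.2245 billion.
ΔM = M₂ − M₁ = 3010.2245 − 2179.6979 = 830.5266 billion.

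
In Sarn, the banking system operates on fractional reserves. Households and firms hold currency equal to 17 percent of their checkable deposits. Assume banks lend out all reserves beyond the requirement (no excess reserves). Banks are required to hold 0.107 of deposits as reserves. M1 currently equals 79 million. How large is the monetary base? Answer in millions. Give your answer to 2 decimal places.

The money multiplier is m = (1 + c) / (rr + c) = (1 + 0.17) / (0.107 + 0.17) ≈ 4.22383.
MB = M / m = 79 / 4.22383 ≈ 18.7034 million.

18.70 million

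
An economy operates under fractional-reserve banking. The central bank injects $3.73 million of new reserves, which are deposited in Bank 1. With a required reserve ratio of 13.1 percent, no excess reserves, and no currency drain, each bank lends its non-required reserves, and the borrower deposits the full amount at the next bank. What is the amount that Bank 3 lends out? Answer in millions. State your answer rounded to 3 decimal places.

Each bank lends a fraction (1 − rr) = 0.8690 of the deposit it receives, so Bank 3 receives 3.73·0.8690^2 and lends 3.73·0.8690^3 ≈ 2.4478 million.

$2.448 million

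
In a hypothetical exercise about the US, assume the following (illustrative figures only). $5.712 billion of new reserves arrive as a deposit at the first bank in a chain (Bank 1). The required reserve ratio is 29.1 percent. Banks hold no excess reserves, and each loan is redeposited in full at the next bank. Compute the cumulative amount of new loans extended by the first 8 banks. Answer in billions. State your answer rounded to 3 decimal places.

Bank i lends (1 − rr)^i of the original deposit: Bank 1 lends 5.712·0.7090 ≈ 4.0498, Bank 2 lends 5.712·0.7090² ≈ 2.8713, and so on.
Summing a geometric series: total = 5.712·[0.7090·(1 − 0.7090^8) / (1 − 0.7090)] ≈ 13.0283 billion.

$13.028 billion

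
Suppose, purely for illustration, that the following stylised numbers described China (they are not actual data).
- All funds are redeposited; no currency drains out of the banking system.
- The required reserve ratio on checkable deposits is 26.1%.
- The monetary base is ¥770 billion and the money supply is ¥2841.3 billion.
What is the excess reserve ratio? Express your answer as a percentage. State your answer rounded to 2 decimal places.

1.00%

Using m = M/MB = 2841.3/770 = 3.690000. Since m = (1 + c)/(c + rr + e), the denominator satisfies c + rr + e = (1 + c)/m = (1 + 0) / 3.690000 ≈ 0.271003.
With c = 0 and rr = 0.261, the excess reserve ratio is 0.271003 − 0 − 0.261 = 0.010003.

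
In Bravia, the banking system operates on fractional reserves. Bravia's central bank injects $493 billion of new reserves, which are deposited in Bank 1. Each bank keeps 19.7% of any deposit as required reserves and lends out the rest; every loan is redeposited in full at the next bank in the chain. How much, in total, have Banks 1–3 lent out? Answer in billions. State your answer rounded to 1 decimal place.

Bank i lends (1 − rr)^i of the original deposit: Bank 1 lends 493·0.8030 = 395.8790, Bank 2 lends 493·0.8030² ≈ 317.8908, and so on.
Summing a geometric series: total = 493·[0.8030·(1 − 0.8030^3) / (1 − 0.8030)] ≈ 969.0362 billion.

$969.0 billion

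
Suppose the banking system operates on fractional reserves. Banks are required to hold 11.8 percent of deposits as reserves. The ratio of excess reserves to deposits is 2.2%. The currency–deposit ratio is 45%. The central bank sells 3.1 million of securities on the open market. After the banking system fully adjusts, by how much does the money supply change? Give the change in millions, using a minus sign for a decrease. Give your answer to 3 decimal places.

The money multiplier is m = (1 + c) / (rr + e + c) = (1 + 0.45) / (0.118 + 0.022 + 0.45) ≈ 2.45763.
The sale removes 3.1 million of base, so ΔM = m × ΔMB = 2.45763 × (−3.1) ≈ -7.6187 million.

-7.619 million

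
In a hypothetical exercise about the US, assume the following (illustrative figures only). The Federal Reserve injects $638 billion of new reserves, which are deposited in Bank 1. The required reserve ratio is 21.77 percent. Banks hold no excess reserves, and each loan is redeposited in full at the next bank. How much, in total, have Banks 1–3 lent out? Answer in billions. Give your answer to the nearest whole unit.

Bank i lends (1 − rr)^i of the original deposit: Bank 1 lends 638·0.7823 = 499.1074, Bank 2 lends 638·0.7823² ≈ 390.4517, and so on.
Summing a geometric series: total = 638·[0.7823·(1 − 0.7823^3) / (1 − 0.7823)] ≈ 1195.0095 billion.

$1195 billion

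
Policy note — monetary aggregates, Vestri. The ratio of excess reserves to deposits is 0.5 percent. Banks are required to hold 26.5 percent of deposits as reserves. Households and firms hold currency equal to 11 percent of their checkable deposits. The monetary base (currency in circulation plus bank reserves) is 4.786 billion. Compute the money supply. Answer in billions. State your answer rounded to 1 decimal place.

The money multiplier is m = (1 + c) / (rr + e + c) = (1 + 0.11) / (0.265 + 0.005 + 0.11) ≈ 2.9211.
So M = m × MB = 2.9211 × 4.786 ≈ 13.9804 billion.

14.0 billion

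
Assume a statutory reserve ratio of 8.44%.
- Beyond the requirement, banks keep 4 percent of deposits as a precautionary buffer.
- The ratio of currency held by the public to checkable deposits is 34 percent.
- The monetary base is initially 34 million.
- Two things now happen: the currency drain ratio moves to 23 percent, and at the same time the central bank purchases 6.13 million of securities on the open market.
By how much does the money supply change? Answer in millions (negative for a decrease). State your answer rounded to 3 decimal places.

41.172 million

Before: m₁ = (1 + 0.34) / (0.0844 + 0.04 + 0.34) ≈ 2.885444, MB₁ = 34, so M₁ = 2.885444 × 34 ≈ 98.1051 million.
After: m₂ = (1 + 0.23) / (0.0844 + 0.04 + 0.23) ≈ 3.470655, MB₂ = 34 + 6.13 = 40.13, so M₂ = 3.470655 × 40.13 ≈ 139.2774 million.
ΔM = M₂ − M₁ = 139.2774 − 98.1051 = 41.1723 million.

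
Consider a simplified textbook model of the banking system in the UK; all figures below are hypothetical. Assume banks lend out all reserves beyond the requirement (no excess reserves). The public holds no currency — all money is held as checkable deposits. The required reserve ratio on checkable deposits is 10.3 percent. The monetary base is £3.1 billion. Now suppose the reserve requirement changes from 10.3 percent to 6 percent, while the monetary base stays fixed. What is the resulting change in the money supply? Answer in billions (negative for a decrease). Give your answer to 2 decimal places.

£21.57 billion

Initially m₁ = 1 / (0.103) ≈ 9.7087, so M₁ = 9.7087 × 3.1 ≈ 30.097 billion.
After the change m₂ = 1 / (0.06) ≈ 16.6667, so M₂ = 16.6667 × 3.1 ≈ 51.6668 billion.
ΔM = M₂ − M₁ = 51.6668 − 30.097 = 21.5698 billion.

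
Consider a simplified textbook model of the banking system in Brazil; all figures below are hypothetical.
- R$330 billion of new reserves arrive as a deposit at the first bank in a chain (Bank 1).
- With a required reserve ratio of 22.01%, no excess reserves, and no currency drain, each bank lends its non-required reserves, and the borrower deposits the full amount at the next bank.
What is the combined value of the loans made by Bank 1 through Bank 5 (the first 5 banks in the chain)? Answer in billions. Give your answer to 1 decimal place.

Bank i lends (1 − rr)^i of the original deposit: Bank 1 lends 330·0.7799 = 257.3670, Bank 2 lends 330·0.7799² ≈ 200.7205, and so on.
Summing a geometric series: total = 330·[0.7799·(1 − 0.7799^5) / (1 − 0.7799)] ≈ 831.9322 billion.

R$831.9 billion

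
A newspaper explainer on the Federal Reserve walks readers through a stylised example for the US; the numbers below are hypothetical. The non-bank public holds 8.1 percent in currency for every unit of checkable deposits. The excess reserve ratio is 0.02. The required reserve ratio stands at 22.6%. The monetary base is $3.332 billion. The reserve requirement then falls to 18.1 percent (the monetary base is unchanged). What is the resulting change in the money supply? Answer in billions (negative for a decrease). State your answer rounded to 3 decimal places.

Initially m₁ = (1 + 0.081) / (0.226 + 0.02 + 0.081) ≈ 3.30581, so M₁ = 3.30581 × 3.332 ≈ 11.015 billion.
After the change m₂ = (1 + 0.081) / (0.181 + 0.02 + 0.081) ≈ 3.83333, so M₂ = 3.83333 × 3.332 ≈ 12.7727 billion.
ΔM = M₂ − M₁ = 12.7727 − 11.015 = 1.7577 billion.

$1.758 billion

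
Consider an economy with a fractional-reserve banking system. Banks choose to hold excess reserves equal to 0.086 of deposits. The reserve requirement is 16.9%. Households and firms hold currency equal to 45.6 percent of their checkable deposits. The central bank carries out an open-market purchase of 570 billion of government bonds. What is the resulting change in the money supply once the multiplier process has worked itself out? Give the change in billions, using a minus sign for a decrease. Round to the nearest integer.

The money multiplier is m = (1 + c) / (rr + e + c) = (1 + 0.456) / (0.169 + 0.086 + 0.456) ≈ 2.0478.
The purchase adds 570 billion of base, so ΔM = m × ΔMB = 2.0478 × (+570) = 1167.246 billion.

1167 billion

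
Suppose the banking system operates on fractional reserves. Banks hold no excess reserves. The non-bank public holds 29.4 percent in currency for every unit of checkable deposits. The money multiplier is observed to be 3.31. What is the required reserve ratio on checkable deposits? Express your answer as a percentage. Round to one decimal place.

9.7%

Using m = 3.31. Since m = (1 + c)/(c + rr + e), the denominator satisfies c + rr + e = (1 + c)/m = (1 + 0.294) / 3.31 ≈ 0.390937.
With c = 0.294 and e = 0, the required reserve ratio on checkable deposits is 0.390937 − 0.294 − 0 = 0.096937.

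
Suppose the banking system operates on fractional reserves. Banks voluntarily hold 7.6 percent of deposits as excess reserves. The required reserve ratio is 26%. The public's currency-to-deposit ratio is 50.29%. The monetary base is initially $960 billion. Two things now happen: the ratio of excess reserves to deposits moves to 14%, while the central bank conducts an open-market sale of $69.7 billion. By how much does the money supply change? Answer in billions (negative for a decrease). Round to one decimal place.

-237.9 billion

Before: m₁ = (1 + 0.5029) / (0.26 + 0.076 + 0.5029) ≈ 1.79151, MB₁ = 960, so M₁ = 1.79151 × 960 = 1719.8496 billion.
After: m₂ = (1 + 0.5029) / (0.26 + 0.14 + 0.5029) ≈ 1.66453, MB₂ = 960 − 69.7 = 890.3, so M₂ = 1.66453 × 890.3 ≈ 1481.9311 billion.
ΔM = M₂ − M₁ = 1481.9311 − 1719.8496 = -237.9185 billion.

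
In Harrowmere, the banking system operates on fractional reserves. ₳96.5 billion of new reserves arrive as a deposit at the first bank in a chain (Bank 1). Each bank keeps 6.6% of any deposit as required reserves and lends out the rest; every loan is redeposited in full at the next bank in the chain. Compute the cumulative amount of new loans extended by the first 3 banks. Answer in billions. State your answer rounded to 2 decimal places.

Bank i lends (1 − rr)^i of the original deposit: Bank 1 lends 96.5·0.9340 = 90.1310, Bank 2 lends 96.5·0.9340² ≈ 84.1824, and so on.
Summing a geometric series: total = 96.5·[0.9340·(1 − 0.9340^3) / (1 − 0.9340)] ≈ 252.9397 billion.

₳252.94 billion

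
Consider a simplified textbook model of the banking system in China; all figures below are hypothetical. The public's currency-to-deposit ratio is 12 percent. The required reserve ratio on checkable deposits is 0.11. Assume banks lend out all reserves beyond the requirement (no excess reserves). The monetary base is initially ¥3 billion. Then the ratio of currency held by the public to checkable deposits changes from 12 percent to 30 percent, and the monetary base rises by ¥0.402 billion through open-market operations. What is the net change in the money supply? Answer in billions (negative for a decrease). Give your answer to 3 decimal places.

Before: m₁ = (1 + 0.12) / (0.11 + 0.12) ≈ 4.86957, MB₁ = 3, so M₁ = 4.86957 × 3 ≈ 14.6087 billion.
After: m₂ = (1 + 0.3) / (0.11 + 0.3) ≈ 3.17073, MB₂ = 3 + 0.402 = 3.402, so M₂ = 3.17073 × 3.402 ≈ 10.7868 billion.
ΔM = M₂ − M₁ = 10.7868 − 14.6087 = -3.8219 billion.

-3.822 billion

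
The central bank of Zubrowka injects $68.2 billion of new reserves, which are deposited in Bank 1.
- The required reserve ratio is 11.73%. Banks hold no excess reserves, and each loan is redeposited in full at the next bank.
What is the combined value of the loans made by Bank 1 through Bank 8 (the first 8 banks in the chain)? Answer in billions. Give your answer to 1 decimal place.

Bank i lends (1 − rr)^i of the original deposit: Bank 1 lends 68.2·0.8827 ≈ 60.2001, Bank 2 lends 68.2·0.8827² ≈ 53.1387, and so on.
Summing a geometric series: total = 68.2·[0.8827·(1 − 0.8827^8) / (1 − 0.8827)] ≈ 324.0660 billion.

$324.1 billion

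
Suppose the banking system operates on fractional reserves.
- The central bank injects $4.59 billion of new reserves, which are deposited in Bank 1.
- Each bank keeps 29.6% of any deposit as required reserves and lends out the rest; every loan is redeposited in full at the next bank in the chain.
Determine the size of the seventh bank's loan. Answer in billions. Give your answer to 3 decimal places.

$0.393 billion

Each bank lends a fraction (1 − rr) = 0.7040 of the deposit it receives, so Bank 7 receives 4.59·0.7040^6 and lends 4.59·0.7040^7 ≈ 0.3934 billion.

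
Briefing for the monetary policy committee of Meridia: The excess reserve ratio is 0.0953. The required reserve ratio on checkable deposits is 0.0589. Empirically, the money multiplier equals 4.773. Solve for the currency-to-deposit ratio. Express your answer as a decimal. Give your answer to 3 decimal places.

Using m = 4.773. From m = (1 + c)/(c + rr + e), rearranging gives 1 + c = m·(c + rr + e), so c·(1 − m) = m·(rr + e) − 1.
Hence c = [m·(rr + e) − 1]/(1 − m) = [4.773 × (0.0589 + 0.0953) − 1] / (1 − 4.773) ≈ 0.069972.

0.070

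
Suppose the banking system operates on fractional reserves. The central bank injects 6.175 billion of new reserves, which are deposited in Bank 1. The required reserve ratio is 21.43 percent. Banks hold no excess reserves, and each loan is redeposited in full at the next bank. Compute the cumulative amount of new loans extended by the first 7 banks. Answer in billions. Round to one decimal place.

Bank i lends (1 − rr)^i of the original deposit: Bank 1 lends 6.175·0.7857 ≈ 4.8517, Bank 2 lends 6.175·0.7857² ≈ 3.8120, and so on.
Summing a geometric series: total = 6.175·[0.7857·(1 − 0.7857^7) / (1 − 0.7857)] ≈ 18.4550 billion.

18.5 billion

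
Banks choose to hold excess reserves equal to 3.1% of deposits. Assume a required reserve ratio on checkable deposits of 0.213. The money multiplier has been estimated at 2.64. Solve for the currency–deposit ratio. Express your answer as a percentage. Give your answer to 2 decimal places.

21.70%

Using m = 2.64. From m = (1 + c)/(c + rr + e), rearranging gives 1 + c = m·(c + rr + e), so c·(1 − m) = m·(rr + e) − 1.
Hence c = [m·(rr + e) − 1]/(1 − m) = [2.64 × (0.213 + 0.031) − 1] / (1 − 2.64) ≈ 0.216976.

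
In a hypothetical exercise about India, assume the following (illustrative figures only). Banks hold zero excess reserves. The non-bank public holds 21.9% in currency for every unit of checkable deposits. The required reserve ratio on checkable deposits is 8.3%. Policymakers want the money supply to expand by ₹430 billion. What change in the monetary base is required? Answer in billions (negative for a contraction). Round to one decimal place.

₹106.5 billion

The money multiplier is m = (1 + c) / (rr + c) = (1 + 0.219) / (0.083 + 0.219) ≈ 4.03642.
ΔMB = ΔM / m = (+430) / 4.03642 ≈ 106.53 billion.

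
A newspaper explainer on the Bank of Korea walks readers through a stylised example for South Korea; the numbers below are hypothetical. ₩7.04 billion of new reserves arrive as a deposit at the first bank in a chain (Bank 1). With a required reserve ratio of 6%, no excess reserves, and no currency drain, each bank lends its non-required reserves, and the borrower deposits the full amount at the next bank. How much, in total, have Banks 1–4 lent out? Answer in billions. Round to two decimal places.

Bank i lends (1 − rr)^i of the original deposit: Bank 1 lends 7.04·0.9400 = 6.6176, Bank 2 lends 7.04·0.9400² ≈ 6.2205, and so on.
Summing a geometric series: total = 7.04·[0.9400·(1 − 0.9400^4) / (1 − 0.9400)] ≈ 24.1819 billion.

₩24.18 billion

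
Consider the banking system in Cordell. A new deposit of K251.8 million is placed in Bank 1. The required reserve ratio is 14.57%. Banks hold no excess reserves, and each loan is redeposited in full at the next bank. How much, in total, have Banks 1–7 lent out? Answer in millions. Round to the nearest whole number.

Bank i lends (1 − rr)^i of the original deposit: Bank 1 lends 251.8·0.8543 ≈ 215.1127, Bank 2 lends 251.8·0.8543² ≈ 183.7708, and so on.
Summing a geometric series: total = 251.8·[0.8543·(1 − 0.8543^7) / (1 − 0.8543)] ≈ 986.0889 million.

K986 million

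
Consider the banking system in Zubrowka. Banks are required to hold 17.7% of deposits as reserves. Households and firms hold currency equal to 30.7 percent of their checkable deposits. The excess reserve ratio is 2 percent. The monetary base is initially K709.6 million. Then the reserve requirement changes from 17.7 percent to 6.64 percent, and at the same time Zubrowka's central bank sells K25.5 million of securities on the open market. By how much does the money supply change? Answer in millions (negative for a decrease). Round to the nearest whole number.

Before: m₁ = (1 + 0.307) / (0.177 + 0.02 + 0.307) ≈ 2.5933, MB₁ = 709.6, so M₁ = 2.5933 × 709.6 ≈ 1840.2057 million.
After: m₂ = (1 + 0.307) / (0.0664 + 0.02 + 0.307) ≈ 3.3223, MB₂ = 709.6 − 25.5 = 684.1, so M₂ = 3.3223 × 684.1 ≈ 2272.7854 million.
ΔM = M₂ − M₁ = 2272.7854 − 1840.2057 = 432.5797 million.

K433 million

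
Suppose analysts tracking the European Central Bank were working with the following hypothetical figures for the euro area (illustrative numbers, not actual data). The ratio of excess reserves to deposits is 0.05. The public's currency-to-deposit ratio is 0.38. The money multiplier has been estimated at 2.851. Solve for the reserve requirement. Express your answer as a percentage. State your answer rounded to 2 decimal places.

Using m = 2.851. Since m = (1 + c)/(c + rr + e), the denominator satisfies c + rr + e = (1 + c)/m = (1 + 0.38) / 2.851 ≈ 0.484041.
With c = 0.38 and e = 0.05, the reserve requirement is 0.484041 − 0.38 − 0.05 = 0.054041.

5.40%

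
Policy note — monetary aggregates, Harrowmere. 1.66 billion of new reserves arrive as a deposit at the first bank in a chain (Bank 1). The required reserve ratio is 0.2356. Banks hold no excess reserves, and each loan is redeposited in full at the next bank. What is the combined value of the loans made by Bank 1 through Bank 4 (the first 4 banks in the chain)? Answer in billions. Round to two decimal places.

Bank i lends (1 − rr)^i of the original deposit: Bank 1 lends 1.66·0.7644 ≈ 1.2689, Bank 2 lends 1.66·0.7644² ≈ 0.9700, and so on.
Summing a geometric series: total = 1.66·[0.7644·(1 − 0.7644^4) / (1 − 0.7644)] ≈ 3.5470 billion.

3.55 billion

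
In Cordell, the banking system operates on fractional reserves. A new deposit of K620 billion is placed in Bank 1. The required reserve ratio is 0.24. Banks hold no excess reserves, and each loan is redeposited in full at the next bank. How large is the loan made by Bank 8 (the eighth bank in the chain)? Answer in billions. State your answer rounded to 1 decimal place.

Each bank lends a fraction (1 − rr) = 0.7600 of the deposit it receives, so Bank 8 receives 620·0.7600^7 and lends 620·0.7600^8 ≈ 69.0082 billion.

K69.0 billion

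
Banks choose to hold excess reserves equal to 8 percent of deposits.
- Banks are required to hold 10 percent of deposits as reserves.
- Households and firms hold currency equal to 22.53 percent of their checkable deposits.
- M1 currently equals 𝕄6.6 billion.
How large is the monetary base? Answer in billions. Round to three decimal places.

𝕄2.183 billion

The money multiplier is m = (1 + c) / (rr + e + c) = (1 + 0.2253) / (0.1 + 0.08 + 0.2253) ≈ 3.02319.
MB = M / m = 6.6 / 3.02319 ≈ 2.1831 billion.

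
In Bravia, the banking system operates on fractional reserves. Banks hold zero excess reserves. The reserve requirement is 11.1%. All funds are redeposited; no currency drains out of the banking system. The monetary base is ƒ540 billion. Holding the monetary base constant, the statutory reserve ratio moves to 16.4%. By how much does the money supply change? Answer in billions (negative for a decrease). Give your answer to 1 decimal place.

-1572.2 billion

Initially m₁ = 1 / (0.111) ≈ 9.00901, so M₁ = 9.00901 × 540 = 4864.8654 billion.
After the change m₂ = 1 / (0.164) ≈ 6.09756, so M₂ = 6.09756 × 540 = 3292.6824 billion.
ΔM = M₂ − M₁ = 3292.6824 − 4864.8654 = -1572.183 billion.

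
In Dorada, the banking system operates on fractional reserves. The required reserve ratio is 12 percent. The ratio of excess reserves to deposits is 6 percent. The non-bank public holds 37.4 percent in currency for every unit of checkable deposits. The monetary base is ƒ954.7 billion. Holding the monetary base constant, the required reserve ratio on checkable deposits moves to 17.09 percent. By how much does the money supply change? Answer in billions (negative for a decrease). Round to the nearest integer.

-199 billion

Initially m₁ = (1 + 0.374) / (0.12 + 0.06 + 0.374) ≈ 2.4801, so M₁ = 2.4801 × 954.7 ≈ 2367.7515 billion.
After the change m₂ = (1 + 0.374) / (0.1709 + 0.06 + 0.374) ≈ 2.2714, so M₂ = 2.2714 × 954.7 ≈ 2168.5056 billion.
ΔM = M₂ − M₁ = 2168.5056 − 2367.7515 = -199.2459 billion.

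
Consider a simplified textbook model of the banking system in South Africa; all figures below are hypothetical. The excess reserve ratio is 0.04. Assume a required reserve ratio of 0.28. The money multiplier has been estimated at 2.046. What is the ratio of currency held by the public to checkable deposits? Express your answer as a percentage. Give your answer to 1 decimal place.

33.0%

Using m = 2.046. From m = (1 + c)/(c + rr + e), rearranging gives 1 + c = m·(c + rr + e), so c·(1 − m) = m·(rr + e) − 1.
Hence c = [m·(rr + e) − 1]/(1 − m) = [2.046 × (0.28 + 0.04) − 1] / (1 − 2.046) ≈ 0.330096.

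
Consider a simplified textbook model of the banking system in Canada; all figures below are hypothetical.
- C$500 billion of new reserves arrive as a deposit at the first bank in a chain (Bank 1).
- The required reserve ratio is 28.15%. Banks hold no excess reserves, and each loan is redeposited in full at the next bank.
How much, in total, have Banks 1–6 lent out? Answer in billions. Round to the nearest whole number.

C$1101 billion

Bank i lends (1 − rr)^i of the original deposit: Bank 1 lends 500·0.7185 = 359.2500, Bank 2 lends 500·0.7185² ≈ 258.1211, and so on.
Summing a geometric series: total = 500·[0.7185·(1 − 0.7185^6) / (1 − 0.7185)] ≈ 1100.6173 billion.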